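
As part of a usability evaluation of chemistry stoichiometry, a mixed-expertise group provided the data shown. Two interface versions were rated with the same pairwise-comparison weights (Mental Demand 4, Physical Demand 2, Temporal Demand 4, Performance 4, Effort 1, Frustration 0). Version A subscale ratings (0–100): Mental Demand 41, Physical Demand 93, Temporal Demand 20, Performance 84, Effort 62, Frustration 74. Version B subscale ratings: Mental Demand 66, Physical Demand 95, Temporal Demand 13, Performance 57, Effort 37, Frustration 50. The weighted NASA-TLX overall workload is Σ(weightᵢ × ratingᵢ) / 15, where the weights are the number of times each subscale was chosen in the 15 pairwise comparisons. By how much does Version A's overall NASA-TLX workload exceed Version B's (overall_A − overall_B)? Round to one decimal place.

3.8

Version A weighted sum = 4·41 + 2·93 + 4·20 + 4·84 + 1·62 + 0·74 = 164 + 186 + 80 + 336 + 62 + 0 = 828; overall_A = 828/15 = 55.2000.
Version B weighted sum = 4·66 + 2·95 + 4·13 + 4·57 + 1·37 + 0·50 = 264 + 190 + 52 + 228 + 37 + 0 = 771; overall_B = 771/15 = 51.4000.
Difference = 55.2000 − 51.4000 = 3.8000 ≈ 3.8.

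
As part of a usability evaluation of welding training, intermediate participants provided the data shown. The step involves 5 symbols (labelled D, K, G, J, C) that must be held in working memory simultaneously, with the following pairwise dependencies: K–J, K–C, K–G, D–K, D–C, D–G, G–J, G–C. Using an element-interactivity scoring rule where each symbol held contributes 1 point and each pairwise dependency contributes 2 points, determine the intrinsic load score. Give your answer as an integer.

Count of symbols held simultaneously: 5.
Count of pairwise dependencies listed: 8.
Element contribution: 5 × 1 = 5.
Interaction contribution: 8 × 2 = 16.
Intrinsic load = 5 + 16 = 21.

21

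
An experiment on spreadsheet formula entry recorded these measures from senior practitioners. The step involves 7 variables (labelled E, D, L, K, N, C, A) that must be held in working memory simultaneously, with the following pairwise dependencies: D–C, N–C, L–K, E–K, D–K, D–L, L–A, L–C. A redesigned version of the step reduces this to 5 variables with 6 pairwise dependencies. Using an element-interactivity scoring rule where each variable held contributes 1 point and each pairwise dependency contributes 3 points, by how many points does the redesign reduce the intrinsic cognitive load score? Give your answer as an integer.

Original: 7 × 1 + 8 × 3 = 7 + 24 = 31.
Redesigned: 5 × 1 + 6 × 3 = 5 + 18 = 23.
Reduction = 31 − 23 = 8.

8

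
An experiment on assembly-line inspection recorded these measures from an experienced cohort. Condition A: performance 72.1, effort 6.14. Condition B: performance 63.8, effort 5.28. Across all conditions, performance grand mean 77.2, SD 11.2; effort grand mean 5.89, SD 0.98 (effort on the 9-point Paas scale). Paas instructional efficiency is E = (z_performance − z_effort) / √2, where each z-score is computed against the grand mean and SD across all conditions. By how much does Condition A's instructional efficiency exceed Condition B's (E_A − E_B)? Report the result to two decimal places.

Condition A: z_P = (72.1 − 77.2)/11.2 = -0.4554; z_E = (6.14 − 5.89)/0.98 = 0.2551; E_A = (-0.4554 − 0.2551)/√2 = -0.5024.
Condition B: z_P = (63.8 − 77.2)/11.2 = -1.1964; z_E = (5.28 − 5.89)/0.98 = -0.6224; E_B = (-1.1964 − (-0.6224))/√2 = -0.4059.
E_A − E_B = -0.5024 − (-0.4059) = -0.0965 ≈ -0.10.

-0.10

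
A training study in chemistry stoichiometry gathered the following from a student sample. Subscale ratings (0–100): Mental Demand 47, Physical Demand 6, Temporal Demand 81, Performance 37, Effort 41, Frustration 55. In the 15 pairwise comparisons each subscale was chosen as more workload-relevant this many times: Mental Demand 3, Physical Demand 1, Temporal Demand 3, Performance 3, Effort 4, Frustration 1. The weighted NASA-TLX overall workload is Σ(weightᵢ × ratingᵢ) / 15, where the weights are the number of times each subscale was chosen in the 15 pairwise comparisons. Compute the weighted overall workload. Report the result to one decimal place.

The tallies are the weights (they sum to 15).
Weighted sum = 3·47 + 1·6 + 3·81 + 3·37 + 4·41 + 1·55
            = 141 + 6 + 243 + 111 + 164 + 55 = 720.
Overall workload = 720 / 15 = 48.0000 ≈ 48.0.

48.0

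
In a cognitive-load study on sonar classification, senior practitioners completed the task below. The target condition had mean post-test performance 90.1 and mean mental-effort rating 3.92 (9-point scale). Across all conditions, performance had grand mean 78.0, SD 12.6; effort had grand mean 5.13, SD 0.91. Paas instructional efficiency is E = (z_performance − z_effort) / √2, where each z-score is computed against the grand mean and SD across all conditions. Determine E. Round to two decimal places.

z_performance = (90.1 − 78.0) / 12.6 = 12.1000 / 12.6 = 0.9603.
z_effort = (3.92 − 5.13) / 0.91 = -1.2100 / 0.91 = -1.3297.
z_P − z_E = 0.9603 − (-1.3297) = 2.2900.
E = 2.2900 / √2 = 2.2900 / 1.41421 = 1.6193 ≈ 1.62.

1.62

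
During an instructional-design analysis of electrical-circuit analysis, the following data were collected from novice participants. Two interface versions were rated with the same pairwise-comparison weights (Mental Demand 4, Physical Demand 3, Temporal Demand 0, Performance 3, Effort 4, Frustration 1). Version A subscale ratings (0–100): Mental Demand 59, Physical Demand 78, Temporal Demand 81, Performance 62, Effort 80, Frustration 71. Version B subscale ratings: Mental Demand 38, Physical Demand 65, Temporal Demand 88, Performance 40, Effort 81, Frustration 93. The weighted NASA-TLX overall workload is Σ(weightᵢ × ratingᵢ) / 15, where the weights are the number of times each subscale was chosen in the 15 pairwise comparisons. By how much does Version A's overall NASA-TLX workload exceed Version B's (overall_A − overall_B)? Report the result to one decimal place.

Version A weighted sum = 4·59 + 3·78 + 0·81 + 3·62 + 4·80 + 1·71 = 236 + 234 + 0 + 186 + 320 + 71 = 1047; overall_A = 1047/15 = 69.8000.
Version B weighted sum = 4·38 + 3·65 + 0·88 + 3·40 + 4·81 + 1·93 = 152 + 195 + 0 + 120 + 324 + 93 = 884; overall_B = 884/15 = 58.9333.
Difference = 69.8000 − 58.9333 = 10.8667 ≈ 10.9.

10.9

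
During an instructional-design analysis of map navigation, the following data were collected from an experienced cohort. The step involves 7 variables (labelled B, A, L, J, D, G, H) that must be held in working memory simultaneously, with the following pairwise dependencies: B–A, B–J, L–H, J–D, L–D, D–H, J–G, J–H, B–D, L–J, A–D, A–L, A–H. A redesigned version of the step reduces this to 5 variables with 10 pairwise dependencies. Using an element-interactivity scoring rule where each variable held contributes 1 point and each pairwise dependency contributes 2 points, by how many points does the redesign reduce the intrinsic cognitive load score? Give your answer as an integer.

Original: 7 × 1 + 13 × 2 = 7 + 26 = 33.
Redesigned: 5 × 1 + 10 × 2 = 5 + 20 = 25.
Reduction = 33 − 25 = 8.

8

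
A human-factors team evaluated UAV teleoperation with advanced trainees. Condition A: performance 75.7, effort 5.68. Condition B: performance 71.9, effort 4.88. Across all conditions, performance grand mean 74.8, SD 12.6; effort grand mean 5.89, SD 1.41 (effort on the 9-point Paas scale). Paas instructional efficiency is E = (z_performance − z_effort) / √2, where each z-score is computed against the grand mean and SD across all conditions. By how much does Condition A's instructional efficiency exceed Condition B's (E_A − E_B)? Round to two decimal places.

-0.19

Condition A: z_P = (75.7 − 74.8)/12.6 = 0.0714; z_E = (5.68 − 5.89)/1.41 = -0.1489; E_A = (0.0714 − (-0.1489))/√2 = 0.1558.
Condition B: z_P = (71.9 − 74.8)/12.6 = -0.2302; z_E = (4.88 − 5.89)/1.41 = -0.7163; E_B = (-0.2302 − (-0.7163))/√2 = 0.3437.
E_A − E_B = 0.1558 − 0.3437 = -0.1879 ≈ -0.19.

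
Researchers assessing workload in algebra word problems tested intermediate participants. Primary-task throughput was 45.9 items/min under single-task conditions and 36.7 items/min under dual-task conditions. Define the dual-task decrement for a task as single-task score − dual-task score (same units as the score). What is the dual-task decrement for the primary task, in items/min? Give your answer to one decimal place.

9.2

Decrement = 45.9 − 36.7 = 9.2000 items/min ≈ 9.2 items/min.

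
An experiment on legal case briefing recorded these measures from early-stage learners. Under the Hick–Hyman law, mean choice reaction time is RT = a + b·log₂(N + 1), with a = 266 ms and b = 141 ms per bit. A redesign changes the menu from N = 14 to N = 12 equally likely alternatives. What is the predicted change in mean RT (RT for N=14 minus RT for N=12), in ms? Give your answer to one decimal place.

RT(14) = 266 + 141·log₂(15) = 266 + 141·3.9069 = 816.8729 ms.
RT(12) = 266 + 141·log₂(13) = 266 + 141·3.7004 = 787.7564 ms.
Difference = 816.8729 − 787.7564 = 29.1165 ≈ 29.1 ms.

29.1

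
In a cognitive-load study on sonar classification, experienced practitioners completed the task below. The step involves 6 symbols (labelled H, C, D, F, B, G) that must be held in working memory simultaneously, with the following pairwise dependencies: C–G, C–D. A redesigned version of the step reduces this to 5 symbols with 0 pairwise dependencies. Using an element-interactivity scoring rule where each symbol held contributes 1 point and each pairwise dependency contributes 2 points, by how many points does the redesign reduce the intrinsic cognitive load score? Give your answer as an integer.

Original: 6 × 1 + 2 × 2 = 6 + 4 = 10.
Redesigned: 5 × 1 + 0 × 2 = 5 + 0 = 5.
Reduction = 10 − 5 = 5.

5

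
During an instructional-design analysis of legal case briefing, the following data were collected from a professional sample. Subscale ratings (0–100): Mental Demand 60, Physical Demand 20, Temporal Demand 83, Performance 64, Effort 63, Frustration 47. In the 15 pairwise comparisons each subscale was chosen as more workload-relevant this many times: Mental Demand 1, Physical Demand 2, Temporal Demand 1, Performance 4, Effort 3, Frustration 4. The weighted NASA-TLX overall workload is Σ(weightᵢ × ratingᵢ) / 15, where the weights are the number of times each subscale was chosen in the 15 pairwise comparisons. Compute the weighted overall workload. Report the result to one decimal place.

The tallies are the weights (they sum to 15).
Weighted sum = 1·60 + 2·20 + 1·83 + 4·64 + 3·63 + 4·47
            = 60 + 40 + 83 + 256 + 189 + 188 = 816.
Overall workload = 816 / 15 = 54.4000 ≈ 54.4.

54.4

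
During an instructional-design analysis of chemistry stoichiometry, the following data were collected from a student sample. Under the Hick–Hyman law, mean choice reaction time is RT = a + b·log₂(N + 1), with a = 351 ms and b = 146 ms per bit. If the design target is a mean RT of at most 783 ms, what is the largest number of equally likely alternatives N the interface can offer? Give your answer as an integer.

6

Set 351 + 146·log₂(N + 1) ≤ 783.
log₂(N + 1) ≤ (783 − 351) / 146 = 2.9589.
N + 1 ≤ 2^2.9589 = 7.7753.
N ≤ 6.7753, so the largest integer N is 6.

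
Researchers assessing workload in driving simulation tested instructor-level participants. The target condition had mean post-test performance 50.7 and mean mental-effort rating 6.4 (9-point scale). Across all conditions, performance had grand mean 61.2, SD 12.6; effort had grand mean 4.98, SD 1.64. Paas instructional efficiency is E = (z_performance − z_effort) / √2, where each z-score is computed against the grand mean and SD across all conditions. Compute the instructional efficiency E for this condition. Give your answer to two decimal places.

z_performance = (50.7 − 61.2) / 12.6 = -10.5000 / 12.6 = -0.8333.
z_effort = (6.4 − 4.98) / 1.64 = 1.4200 / 1.64 = 0.8659.
z_P − z_E = -0.8333 − 0.8659 = -1.6992.
E = -1.6992 / √2 = -1.6992 / 1.41421 = -1.2015 ≈ -1.20.

-1.20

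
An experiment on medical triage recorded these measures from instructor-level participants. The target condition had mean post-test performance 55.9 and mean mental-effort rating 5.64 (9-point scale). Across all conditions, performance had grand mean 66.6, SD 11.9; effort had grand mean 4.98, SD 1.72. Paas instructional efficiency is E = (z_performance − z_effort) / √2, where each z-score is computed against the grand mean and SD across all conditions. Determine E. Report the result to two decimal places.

-0.91

z_performance = (55.9 − 66.6) / 11.9 = -10.7000 / 11.9 = -0.8992.
z_effort = (5.64 − 4.98) / 1.72 = 0.6600 / 1.72 = 0.3837.
z_P − z_E = -0.8992 − 0.3837 = -1.2829.
E = -1.2829 / √2 = -1.2829 / 1.41421 = -0.9071 ≈ -0.91.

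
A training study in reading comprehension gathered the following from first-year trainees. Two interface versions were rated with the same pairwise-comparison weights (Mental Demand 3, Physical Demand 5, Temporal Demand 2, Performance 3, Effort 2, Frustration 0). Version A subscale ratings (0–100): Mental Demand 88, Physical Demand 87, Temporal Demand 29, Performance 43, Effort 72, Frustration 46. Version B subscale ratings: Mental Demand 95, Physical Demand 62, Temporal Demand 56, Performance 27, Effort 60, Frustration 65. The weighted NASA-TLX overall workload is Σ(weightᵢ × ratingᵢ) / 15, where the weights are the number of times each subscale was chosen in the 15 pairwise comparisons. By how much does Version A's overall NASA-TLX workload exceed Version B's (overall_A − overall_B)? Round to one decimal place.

Version A weighted sum = 3·88 + 5·87 + 2·29 + 3·43 + 2·72 + 0·46 = 264 + 435 + 58 + 129 + 144 + 0 = 1030; overall_A = 1030/15 = 68.6667.
Version B weighted sum = 3·95 + 5·62 + 2·56 + 3·27 + 2·60 + 0·65 = 285 + 310 + 112 + 81 + 120 + 0 = 908; overall_B = 908/15 = 60.5333.
Difference = 68.6667 − 60.5333 = 8.1334 ≈ 8.1.

8.1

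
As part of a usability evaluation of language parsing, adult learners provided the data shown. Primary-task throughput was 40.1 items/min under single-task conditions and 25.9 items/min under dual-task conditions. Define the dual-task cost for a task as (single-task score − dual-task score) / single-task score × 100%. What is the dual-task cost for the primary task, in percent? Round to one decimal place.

Cost = (40.1 − 25.9) / 40.1 × 100%
     = 14.2000 / 40.1 × 100% = 35.4115%.
≈ 35.4%.

35.4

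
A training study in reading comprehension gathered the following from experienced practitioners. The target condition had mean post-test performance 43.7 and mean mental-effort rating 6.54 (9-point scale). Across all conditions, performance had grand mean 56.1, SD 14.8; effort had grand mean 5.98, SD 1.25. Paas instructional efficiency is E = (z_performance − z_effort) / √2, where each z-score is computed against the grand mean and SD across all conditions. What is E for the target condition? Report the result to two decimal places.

-0.91

z_performance = (43.7 − 56.1) / 14.8 = -12.4000 / 14.8 = -0.8378.
z_effort = (6.54 − 5.98) / 1.25 = 0.5600 / 1.25 = 0.4480.
z_P − z_E = -0.8378 − 0.4480 = -1.2858.
E = -1.2858 / √2 = -1.2858 / 1.41421 = -0.9092 ≈ -0.91.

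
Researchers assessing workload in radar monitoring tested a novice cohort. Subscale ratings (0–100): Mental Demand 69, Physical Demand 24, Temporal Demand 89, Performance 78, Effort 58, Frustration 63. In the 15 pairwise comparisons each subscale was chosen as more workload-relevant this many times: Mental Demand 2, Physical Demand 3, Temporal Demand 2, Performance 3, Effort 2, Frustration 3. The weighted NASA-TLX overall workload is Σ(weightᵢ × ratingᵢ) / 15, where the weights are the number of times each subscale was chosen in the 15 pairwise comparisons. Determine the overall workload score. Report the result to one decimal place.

61.8

The tallies are the weights (they sum to 15).
Weighted sum = 2·69 + 3·24 + 2·89 + 3·78 + 2·58 + 3·63
            = 138 + 72 + 178 + 234 + 116 + 189 = 927.
Overall workload = 927 / 15 = 61.8000 ≈ 61.8.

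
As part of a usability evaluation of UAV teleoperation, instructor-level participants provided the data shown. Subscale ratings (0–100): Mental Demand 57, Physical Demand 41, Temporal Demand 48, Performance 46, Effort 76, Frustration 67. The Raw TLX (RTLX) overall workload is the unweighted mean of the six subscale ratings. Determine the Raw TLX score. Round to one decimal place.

55.8

Sum of ratings = 57 + 41 + 48 + 46 + 76 + 67 = 335.
RTLX = 335 / 6 = 55.8333 ≈ 55.8.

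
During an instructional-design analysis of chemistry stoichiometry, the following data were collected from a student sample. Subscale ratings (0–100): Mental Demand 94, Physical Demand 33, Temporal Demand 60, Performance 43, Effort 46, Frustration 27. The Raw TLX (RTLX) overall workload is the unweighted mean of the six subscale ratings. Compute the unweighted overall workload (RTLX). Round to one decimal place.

50.5

Sum of ratings = 94 + 33 + 60 + 43 + 46 + 27 = 303.
RTLX = 303 / 6 = 50.5000 ≈ 50.5.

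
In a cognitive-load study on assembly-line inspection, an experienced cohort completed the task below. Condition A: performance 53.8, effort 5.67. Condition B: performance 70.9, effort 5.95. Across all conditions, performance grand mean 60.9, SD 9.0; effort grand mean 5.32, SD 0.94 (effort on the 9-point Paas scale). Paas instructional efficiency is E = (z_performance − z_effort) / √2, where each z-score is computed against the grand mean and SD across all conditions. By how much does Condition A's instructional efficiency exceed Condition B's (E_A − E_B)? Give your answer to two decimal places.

Condition A: z_P = (53.8 − 60.9)/9.0 = -0.7889; z_E = (5.67 − 5.32)/0.94 = 0.3723; E_A = (-0.7889 − 0.3723)/√2 = -0.8211.
Condition B: z_P = (70.9 − 60.9)/9.0 = 1.1111; z_E = (5.95 − 5.32)/0.94 = 0.6702; E_B = (1.1111 − 0.6702)/√2 = 0.3118.
E_A − E_B = -0.8211 − 0.3118 = -1.1329 ≈ -1.13.

-1.13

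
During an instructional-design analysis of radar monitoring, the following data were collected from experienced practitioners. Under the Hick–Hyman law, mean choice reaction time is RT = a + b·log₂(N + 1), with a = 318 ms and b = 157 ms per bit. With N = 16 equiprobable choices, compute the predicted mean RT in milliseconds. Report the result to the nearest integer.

log₂(16 + 1) = log₂(17) = 4.0875.
RT = 318 + 157 × 4.0875 = 318 + 641.7375 = 959.7375 ms.
≈ 960 ms.

960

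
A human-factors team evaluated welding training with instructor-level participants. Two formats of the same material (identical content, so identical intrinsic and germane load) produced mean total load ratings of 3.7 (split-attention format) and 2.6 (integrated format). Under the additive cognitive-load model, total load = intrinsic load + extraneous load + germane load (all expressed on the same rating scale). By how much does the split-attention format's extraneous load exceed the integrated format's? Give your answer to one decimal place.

1.1

Intrinsic and germane load are equal across formats, so the difference in total load equals the difference in extraneous load.
Extraneous-load difference = 3.7 − 2.6 = 1.1.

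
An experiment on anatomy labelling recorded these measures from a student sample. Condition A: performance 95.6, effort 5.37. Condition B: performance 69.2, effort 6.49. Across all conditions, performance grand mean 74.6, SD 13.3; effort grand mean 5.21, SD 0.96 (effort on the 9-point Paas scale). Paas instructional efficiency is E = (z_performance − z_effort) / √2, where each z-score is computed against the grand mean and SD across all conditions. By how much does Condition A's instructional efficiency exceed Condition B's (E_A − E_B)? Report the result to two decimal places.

2.23

Condition A: z_P = (95.6 − 74.6)/13.3 = 1.5789; z_E = (5.37 − 5.21)/0.96 = 0.1667; E_A = (1.5789 − 0.1667)/√2 = 0.9986.
Condition B: z_P = (69.2 − 74.6)/13.3 = -0.4060; z_E = (6.49 − 5.21)/0.96 = 1.3333; E_B = (-0.4060 − 1.3333)/√2 = -1.2299.
E_A − E_B = 0.9986 − (-1.2299) = 2.2285 ≈ 2.23.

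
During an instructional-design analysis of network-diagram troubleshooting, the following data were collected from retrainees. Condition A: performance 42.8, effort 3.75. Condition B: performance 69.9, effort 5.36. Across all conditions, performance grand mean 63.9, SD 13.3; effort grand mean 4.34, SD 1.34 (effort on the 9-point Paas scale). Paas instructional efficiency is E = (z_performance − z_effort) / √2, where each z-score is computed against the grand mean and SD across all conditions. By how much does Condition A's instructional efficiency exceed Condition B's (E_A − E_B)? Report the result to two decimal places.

-0.59

Condition A: z_P = (42.8 − 63.9)/13.3 = -1.5865; z_E = (3.75 − 4.34)/1.34 = -0.4403; E_A = (-1.5865 − (-0.4403))/√2 = -0.8105.
Condition B: z_P = (69.9 − 63.9)/13.3 = 0.4511; z_E = (5.36 − 4.34)/1.34 = 0.7612; E_B = (0.4511 − 0.7612)/√2 = -0.2193.
E_A − E_B = -0.8105 − (-0.2193) = -0.5912 ≈ -0.59.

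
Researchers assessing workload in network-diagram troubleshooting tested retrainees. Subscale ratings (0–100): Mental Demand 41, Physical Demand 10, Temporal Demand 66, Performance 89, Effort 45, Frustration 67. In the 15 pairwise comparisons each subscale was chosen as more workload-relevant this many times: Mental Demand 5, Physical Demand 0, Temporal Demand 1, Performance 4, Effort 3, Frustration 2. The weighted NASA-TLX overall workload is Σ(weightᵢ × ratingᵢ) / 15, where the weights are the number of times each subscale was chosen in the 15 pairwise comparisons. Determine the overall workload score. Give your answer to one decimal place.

59.7

The tallies are the weights (they sum to 15).
Weighted sum = 5·41 + 0·10 + 1·66 + 4·89 + 3·45 + 2·67
            = 205 + 0 + 66 + 356 + 135 + 134 = 896.
Overall workload = 896 / 15 = 59.7333 ≈ 59.7.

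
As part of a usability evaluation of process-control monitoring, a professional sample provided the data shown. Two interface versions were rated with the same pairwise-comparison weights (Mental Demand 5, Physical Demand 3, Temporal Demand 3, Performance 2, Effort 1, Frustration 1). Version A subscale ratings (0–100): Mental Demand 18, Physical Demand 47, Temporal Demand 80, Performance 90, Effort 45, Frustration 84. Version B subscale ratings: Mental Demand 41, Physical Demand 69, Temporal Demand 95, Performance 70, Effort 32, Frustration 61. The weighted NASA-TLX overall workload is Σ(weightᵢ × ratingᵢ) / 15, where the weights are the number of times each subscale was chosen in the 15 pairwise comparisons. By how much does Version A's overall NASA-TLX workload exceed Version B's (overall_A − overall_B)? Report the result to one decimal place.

Version A weighted sum = 5·18 + 3·47 + 3·80 + 2·90 + 1·45 + 1·84 = 90 + 141 + 240 + 180 + 45 + 84 = 780; overall_A = 780/15 = 52.0000.
Version B weighted sum = 5·41 + 3·69 + 3·95 + 2·70 + 1·32 + 1·61 = 205 + 207 + 285 + 140 + 32 + 61 = 930; overall_B = 930/15 = 62.0000.
Difference = 52.0000 − 62.0000 = -10.0000 ≈ -10.0.

-10.0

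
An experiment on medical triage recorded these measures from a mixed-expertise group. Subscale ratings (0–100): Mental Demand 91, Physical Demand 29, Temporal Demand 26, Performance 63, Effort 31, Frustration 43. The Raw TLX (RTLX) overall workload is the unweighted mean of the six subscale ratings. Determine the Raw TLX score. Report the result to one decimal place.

47.2

Sum of ratings = 91 + 29 + 26 + 63 + 31 + 43 = 283.
RTLX = 283 / 6 = 47.1667 ≈ 47.2.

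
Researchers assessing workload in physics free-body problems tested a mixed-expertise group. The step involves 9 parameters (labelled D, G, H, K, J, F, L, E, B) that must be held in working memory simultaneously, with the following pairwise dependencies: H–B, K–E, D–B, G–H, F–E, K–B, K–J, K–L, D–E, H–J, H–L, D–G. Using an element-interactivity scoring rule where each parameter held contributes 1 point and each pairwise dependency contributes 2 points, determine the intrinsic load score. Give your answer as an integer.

33

Count of parameters held simultaneously: 9.
Count of pairwise dependencies listed: 12.
Element contribution: 9 × 1 = 9.
Interaction contribution: 12 × 2 = 24.
Intrinsic load = 9 + 24 = 33.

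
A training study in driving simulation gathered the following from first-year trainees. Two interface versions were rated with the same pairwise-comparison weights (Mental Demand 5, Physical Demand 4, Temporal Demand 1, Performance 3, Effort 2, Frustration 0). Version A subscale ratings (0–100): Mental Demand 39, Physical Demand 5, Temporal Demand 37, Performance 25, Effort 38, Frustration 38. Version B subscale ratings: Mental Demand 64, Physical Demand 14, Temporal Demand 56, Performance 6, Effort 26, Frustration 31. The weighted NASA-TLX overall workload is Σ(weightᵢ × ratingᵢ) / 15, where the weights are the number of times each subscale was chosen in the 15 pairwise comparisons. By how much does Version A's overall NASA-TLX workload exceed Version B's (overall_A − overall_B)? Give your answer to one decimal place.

-6.6

Version A weighted sum = 5·39 + 4·5 + 1·37 + 3·25 + 2·38 + 0·38 = 195 + 20 + 37 + 75 + 76 + 0 = 403; overall_A = 403/15 = 26.8667.
Version B weighted sum = 5·64 + 4·14 + 1·56 + 3·6 + 2·26 + 0·31 = 320 + 56 + 56 + 18 + 52 + 0 = 502; overall_B = 502/15 = 33.4667.
Difference = 26.8667 − 33.4667 = -6.6000 ≈ -6.6.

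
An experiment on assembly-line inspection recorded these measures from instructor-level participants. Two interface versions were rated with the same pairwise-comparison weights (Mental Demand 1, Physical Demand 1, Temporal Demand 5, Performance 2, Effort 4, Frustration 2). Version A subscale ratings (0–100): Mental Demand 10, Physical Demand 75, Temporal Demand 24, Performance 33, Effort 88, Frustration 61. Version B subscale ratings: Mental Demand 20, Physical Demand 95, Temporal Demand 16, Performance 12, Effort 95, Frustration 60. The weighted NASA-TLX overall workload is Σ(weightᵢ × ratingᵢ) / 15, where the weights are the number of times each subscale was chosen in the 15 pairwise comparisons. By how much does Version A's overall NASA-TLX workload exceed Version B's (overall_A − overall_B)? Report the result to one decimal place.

1.7

Version A weighted sum = 1·10 + 1·75 + 5·24 + 2·33 + 4·88 + 2·61 = 10 + 75 + 120 + 66 + 352 + 122 = 745; overall_A = 745/15 = 49.6667.
Version B weighted sum = 1·20 + 1·95 + 5·16 + 2·12 + 4·95 + 2·60 = 20 + 95 + 80 + 24 + 380 + 120 = 719; overall_B = 719/15 = 47.9333.
Difference = 49.6667 − 47.9333 = 1.7334 ≈ 1.7.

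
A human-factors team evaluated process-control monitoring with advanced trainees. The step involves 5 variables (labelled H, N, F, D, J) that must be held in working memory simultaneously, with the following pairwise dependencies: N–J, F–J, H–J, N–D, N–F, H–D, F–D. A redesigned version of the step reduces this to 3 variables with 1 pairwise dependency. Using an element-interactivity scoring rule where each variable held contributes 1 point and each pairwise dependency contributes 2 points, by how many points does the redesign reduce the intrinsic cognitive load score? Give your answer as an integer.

Original: 5 × 1 + 7 × 2 = 5 + 14 = 19.
Redesigned: 3 × 1 + 1 × 2 = 3 + 2 = 5.
Reduction = 19 − 5 = 14.

14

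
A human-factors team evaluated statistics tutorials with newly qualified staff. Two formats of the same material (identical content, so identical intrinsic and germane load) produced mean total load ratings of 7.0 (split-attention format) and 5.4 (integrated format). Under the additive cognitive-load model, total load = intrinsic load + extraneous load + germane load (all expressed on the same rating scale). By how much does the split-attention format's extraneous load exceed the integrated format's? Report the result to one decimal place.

1.6

Intrinsic and germane load are equal across formats, so the difference in total load equals the difference in extraneous load.
Extraneous-load difference = 7.0 − 5.4 = 1.6.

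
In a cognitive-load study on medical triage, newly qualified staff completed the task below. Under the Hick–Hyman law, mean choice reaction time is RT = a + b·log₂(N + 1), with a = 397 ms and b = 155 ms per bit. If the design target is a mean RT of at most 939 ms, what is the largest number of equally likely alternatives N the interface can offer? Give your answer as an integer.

10

Set 397 + 155·log₂(N + 1) ≤ 939.
log₂(N + 1) ≤ (939 − 397) / 155 = 3.4968.
N + 1 ≤ 2^3.4968 = 11.2886.
N ≤ 10.2886, so the largest integer N is 10.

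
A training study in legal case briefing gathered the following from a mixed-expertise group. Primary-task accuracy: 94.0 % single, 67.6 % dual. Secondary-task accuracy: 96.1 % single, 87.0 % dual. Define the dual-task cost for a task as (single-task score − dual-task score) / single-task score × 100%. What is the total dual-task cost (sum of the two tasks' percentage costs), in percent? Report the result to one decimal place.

37.6

Primary cost = (94.0 − 67.6) / 94.0 × 100% = 28.0851%.
Secondary cost = (96.1 − 87.0) / 96.1 × 100% = 9.4693%.
Total = 28.0851% + 9.4693% = 37.5544% ≈ 37.6%.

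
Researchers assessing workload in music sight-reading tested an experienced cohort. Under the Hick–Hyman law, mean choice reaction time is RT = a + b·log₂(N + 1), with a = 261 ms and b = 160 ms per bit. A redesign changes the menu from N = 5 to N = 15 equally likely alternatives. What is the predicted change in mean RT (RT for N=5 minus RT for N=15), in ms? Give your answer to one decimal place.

-226.4

RT(5) = 261 + 160·log₂(6) = 261 + 160·2.5850 = 674.6000 ms.
RT(15) = 261 + 160·log₂(16) = 261 + 160·4.0000 = 901.0000 ms.
Difference = 674.6000 − 901.0000 = -226.4000 ≈ -226.4 ms.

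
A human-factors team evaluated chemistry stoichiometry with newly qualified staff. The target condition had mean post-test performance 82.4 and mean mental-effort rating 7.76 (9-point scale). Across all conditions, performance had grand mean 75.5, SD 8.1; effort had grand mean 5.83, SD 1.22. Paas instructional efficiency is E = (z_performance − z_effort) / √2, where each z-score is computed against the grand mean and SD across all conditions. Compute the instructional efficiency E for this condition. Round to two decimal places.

-0.52

z_performance = (82.4 − 75.5) / 8.1 = 6.9000 / 8.1 = 0.8519.
z_effort = (7.76 − 5.83) / 1.22 = 1.9300 / 1.22 = 1.5820.
z_P − z_E = 0.8519 − 1.5820 = -0.7301.
E = -0.7301 / √2 = -0.7301 / 1.41421 = -0.5163 ≈ -0.52.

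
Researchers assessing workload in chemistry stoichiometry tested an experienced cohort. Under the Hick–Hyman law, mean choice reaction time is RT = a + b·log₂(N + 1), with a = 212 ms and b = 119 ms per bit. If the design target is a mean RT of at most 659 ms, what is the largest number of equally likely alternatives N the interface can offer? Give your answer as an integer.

Set 212 + 119·log₂(N + 1) ≤ 659.
log₂(N + 1) ≤ (659 − 212) / 119 = 3.7563.
N + 1 ≤ 2^3.7563 = 13.5132.
N ≤ 12.5132, so the largest integer N is 12.

12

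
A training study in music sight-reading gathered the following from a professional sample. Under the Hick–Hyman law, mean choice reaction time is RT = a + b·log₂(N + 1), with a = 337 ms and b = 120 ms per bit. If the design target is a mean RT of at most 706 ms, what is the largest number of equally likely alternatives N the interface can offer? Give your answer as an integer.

7

Set 337 + 120·log₂(N + 1) ≤ 706.
log₂(N + 1) ≤ (706 − 337) / 120 = 3.0750.
N + 1 ≤ 2^3.0750 = 8.4269.
N ≤ 7.4269, so the largest integer N is 7.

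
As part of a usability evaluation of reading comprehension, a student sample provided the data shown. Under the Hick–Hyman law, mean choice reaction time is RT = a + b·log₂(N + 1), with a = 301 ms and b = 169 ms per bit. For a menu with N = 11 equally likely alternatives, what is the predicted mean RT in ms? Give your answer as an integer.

log₂(11 + 1) = log₂(12) = 3.5850.
RT = 301 + 169 × 3.5850 = 301 + 605.8650 = 906.8650 ms.
≈ 907 ms.

907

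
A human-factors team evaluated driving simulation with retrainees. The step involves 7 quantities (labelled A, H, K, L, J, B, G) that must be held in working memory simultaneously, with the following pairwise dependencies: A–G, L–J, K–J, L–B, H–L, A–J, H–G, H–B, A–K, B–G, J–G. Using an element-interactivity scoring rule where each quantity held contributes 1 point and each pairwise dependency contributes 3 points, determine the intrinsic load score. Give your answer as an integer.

40

Count of quantities held simultaneously: 7.
Count of pairwise dependencies listed: 11.
Element contribution: 7 × 1 = 7.
Interaction contribution: 11 × 3 = 33.
Intrinsic load = 7 + 33 = 40.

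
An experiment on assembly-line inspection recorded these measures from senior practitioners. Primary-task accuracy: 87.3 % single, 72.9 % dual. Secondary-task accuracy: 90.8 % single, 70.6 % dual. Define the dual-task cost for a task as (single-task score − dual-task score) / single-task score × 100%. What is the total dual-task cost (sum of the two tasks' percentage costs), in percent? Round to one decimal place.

38.7

Primary cost = (87.3 − 72.9) / 87.3 × 100% = 16.4948%.
Secondary cost = (90.8 − 70.6) / 90.8 × 100% = 22.2467%.
Total = 16.4948% + 22.2467% = 38.7415% ≈ 38.7%.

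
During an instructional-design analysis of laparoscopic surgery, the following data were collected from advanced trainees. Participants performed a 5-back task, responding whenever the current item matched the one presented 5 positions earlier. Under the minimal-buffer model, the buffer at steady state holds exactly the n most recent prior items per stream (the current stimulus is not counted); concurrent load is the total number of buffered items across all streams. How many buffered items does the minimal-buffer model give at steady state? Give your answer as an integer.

5

The buffer holds the 5 most recent prior items.
Steady-state concurrent load = 5 items.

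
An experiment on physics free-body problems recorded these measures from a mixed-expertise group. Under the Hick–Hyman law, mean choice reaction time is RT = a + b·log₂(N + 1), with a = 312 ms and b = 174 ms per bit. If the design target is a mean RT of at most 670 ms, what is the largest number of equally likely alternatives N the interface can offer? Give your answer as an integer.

3

Set 312 + 174·log₂(N + 1) ≤ 670.
log₂(N + 1) ≤ (670 − 312) / 174 = 2.0575.
N + 1 ≤ 2^2.0575 = 4.1626.
N ≤ 3.1626, so the largest integer N is 3.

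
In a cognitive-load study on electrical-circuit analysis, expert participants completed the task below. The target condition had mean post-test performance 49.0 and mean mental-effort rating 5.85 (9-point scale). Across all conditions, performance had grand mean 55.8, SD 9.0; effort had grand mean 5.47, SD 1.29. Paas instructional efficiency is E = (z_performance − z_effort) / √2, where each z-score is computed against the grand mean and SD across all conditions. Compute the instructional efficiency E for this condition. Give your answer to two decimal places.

-0.74

z_performance = (49.0 − 55.8) / 9.0 = -6.8000 / 9.0 = -0.7556.
z_effort = (5.85 − 5.47) / 1.29 = 0.3800 / 1.29 = 0.2946.
z_P − z_E = -0.7556 − 0.2946 = -1.0502.
E = -1.0502 / √2 = -1.0502 / 1.41421 = -0.7426 ≈ -0.74.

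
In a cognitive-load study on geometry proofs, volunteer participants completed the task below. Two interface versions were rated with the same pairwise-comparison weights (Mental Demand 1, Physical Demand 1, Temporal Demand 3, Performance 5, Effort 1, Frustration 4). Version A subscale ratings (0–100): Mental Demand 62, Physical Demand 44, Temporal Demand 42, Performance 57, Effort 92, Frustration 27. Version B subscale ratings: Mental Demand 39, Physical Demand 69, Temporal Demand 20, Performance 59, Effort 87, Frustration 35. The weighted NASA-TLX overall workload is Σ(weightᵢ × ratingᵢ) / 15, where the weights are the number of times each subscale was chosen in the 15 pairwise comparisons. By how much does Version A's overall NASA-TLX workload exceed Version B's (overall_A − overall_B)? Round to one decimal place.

1.8

Version A weighted sum = 1·62 + 1·44 + 3·42 + 5·57 + 1·92 + 4·27 = 62 + 44 + 126 + 285 + 92 + 108 = 717; overall_A = 717/15 = 47.8000.
Version B weighted sum = 1·39 + 1·69 + 3·20 + 5·59 + 1·87 + 4·35 = 39 + 69 + 60 + 295 + 87 + 140 = 690; overall_B = 690/15 = 46.0000.
Difference = 47.8000 − 46.0000 = 1.8000 ≈ 1.8.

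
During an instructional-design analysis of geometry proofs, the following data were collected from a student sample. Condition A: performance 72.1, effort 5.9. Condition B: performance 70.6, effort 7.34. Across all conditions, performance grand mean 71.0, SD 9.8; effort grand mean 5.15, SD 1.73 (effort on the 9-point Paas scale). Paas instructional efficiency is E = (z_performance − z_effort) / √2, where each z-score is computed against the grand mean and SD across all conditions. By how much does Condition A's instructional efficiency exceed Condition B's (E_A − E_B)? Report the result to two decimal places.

0.70

Condition A: z_P = (72.1 − 71.0)/9.8 = 0.1122; z_E = (5.9 − 5.15)/1.73 = 0.4335; E_A = (0.1122 − 0.4335)/√2 = -0.2272.
Condition B: z_P = (70.6 − 71.0)/9.8 = -0.0408; z_E = (7.34 − 5.15)/1.73 = 1.2659; E_B = (-0.0408 − 1.2659)/√2 = -0.9240.
E_A − E_B = -0.2272 − (-0.9240) = 0.6968 ≈ 0.70.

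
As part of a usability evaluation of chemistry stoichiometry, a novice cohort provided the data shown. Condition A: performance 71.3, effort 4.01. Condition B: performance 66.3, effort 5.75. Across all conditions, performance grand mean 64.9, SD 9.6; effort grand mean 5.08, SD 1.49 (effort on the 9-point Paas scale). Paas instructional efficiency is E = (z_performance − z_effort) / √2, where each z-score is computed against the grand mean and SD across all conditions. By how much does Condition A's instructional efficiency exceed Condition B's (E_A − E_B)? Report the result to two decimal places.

1.19

Condition A: z_P = (71.3 − 64.9)/9.6 = 0.6667; z_E = (4.01 − 5.08)/1.49 = -0.7181; E_A = (0.6667 − (-0.7181))/√2 = 0.9792.
Condition B: z_P = (66.3 − 64.9)/9.6 = 0.1458; z_E = (5.75 − 5.08)/1.49 = 0.4497; E_B = (0.1458 − 0.4497)/√2 = -0.2149.
E_A − E_B = 0.9792 − (-0.2149) = 1.1941 ≈ 1.19.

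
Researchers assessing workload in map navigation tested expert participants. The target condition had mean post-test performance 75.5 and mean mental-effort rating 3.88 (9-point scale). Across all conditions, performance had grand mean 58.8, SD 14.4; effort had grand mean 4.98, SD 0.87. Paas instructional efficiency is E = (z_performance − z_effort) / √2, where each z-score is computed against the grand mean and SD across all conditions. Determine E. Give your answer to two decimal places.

1.71

z_performance = (75.5 − 58.8) / 14.4 = 16.7000 / 14.4 = 1.1597.
z_effort = (3.88 − 4.98) / 0.87 = -1.1000 / 0.87 = -1.2644.
z_P − z_E = 1.1597 − (-1.2644) = 2.4241.
E = 2.4241 / √2 = 2.4241 / 1.41421 = 1.7141 ≈ 1.71.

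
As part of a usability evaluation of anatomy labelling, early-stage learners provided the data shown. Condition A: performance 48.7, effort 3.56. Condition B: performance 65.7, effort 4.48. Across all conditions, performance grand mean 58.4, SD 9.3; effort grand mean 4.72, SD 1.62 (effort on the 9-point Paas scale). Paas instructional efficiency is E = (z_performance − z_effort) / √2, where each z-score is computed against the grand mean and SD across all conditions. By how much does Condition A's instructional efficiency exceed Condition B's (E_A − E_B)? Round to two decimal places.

Condition A: z_P = (48.7 − 58.4)/9.3 = -1.0430; z_E = (3.56 − 4.72)/1.62 = -0.7160; E_A = (-1.0430 − (-0.7160))/√2 = -0.2312.
Condition B: z_P = (65.7 − 58.4)/9.3 = 0.7849; z_E = (4.48 − 4.72)/1.62 = -0.1481; E_B = (0.7849 − (-0.1481))/√2 = 0.6597.
E_A − E_B = -0.2312 − 0.6597 = -0.8909 ≈ -0.89.

-0.89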